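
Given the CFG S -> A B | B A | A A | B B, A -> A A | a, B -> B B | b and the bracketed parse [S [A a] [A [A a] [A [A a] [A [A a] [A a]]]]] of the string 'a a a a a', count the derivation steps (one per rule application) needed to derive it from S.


Every bracketed nonterminal node [X ...] in the tree is produced by exactly one rule application.
Reading the tree off as a leftmost derivation:
  Step 1: S  =>  A A   (applied S -> A A)
  Step 2: A A  =>  a A   (applied A -> a)
  Step 3: a A  =>  a A A   (applied A -> A A)
  Step 4: a A A  =>  a a A   (applied A -> a)
  Step 5: a a A  =>  a a A A   (applied A -> A A)
  Step 6: a a A A  =>  a a a A   (applied A -> a)
  Step 7: a a a A  =>  a a a A A   (applied A -> A A)
  Step 8: a a a A A  =>  a a a a A   (applied A -> a)
  Step 9: a a a a A  =>  a a a a a   (applied A -> a)
Final yield: a a a a a
Total rewrite steps: 9

9


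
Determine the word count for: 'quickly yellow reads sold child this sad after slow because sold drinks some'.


Counting words by splitting on spaces:
  Word 1: 'quickly'
  Word 2: 'yellow'
  Word 3: 'reads'
  Word 4: 'sold'
  Word 5: 'child'
  Word 6: 'this'
  Word 7: 'sad'
  Word 8: 'after'
  Word 9: 'slow'
  Word 10: 'because'
  Word 11: 'sold'
  Word 12: 'drinks'
  Word 13: 'some'
Total words: 13

13


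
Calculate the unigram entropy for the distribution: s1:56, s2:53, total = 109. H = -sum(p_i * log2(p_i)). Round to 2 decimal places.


Computing entropy H = -sum(p_i * log2(p_i)):
  s1: p = 56/109 = 0.5138, -p*log2(p) = 0.4936
  s2: p = 53/109 = 0.4862, -p*log2(p) = 0.5058
H = sum of terms = 0.9994
Rounded to 2 decimals: 1.00

1.00


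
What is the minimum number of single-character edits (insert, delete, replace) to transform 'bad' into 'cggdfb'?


Building DP table for s1='bad' (len 3) and s2='cggdfb' (len 6):
       c  g  g  d  f  b
    0  1  2  3  4  5  6
  b 1  1  2  3  4  5  5
  a 2  2  2  3  4  5  6
  d 3  3  3  3  3  4  5
Edit distance = dp[3][6] = 5

5


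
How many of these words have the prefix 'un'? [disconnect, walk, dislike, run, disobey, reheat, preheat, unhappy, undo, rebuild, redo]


Checking each word for prefix 'un':
  'disconnect' -> no (count: 0)
  'walk' -> no (count: 0)
  'dislike' -> no (count: 0)
  'run' -> no (count: 0)
  'disobey' -> no (count: 0)
  'reheat' -> no (count: 0)
  'preheat' -> no (count: 0)
  'unhappy' -> YES, starts with 'un' (count: 1)
  'undo' -> YES, starts with 'un' (count: 2)
  'rebuild' -> no (count: 2)
  'redo' -> no (count: 2)
Total with prefix 'un': 2

2


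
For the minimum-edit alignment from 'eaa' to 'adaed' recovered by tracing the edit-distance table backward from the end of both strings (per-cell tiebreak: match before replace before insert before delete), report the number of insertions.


Edit distance = 4. Backtracking from cell (3, 5) with preference match > replace > insert > delete,
then listing the resulting alignment 'eaa' -> 'adaed' left to right:
  Step 1: insert 'a' [insertion #1]
  Step 2: replace e->d
  Step 3: keep 'a'
  Step 4: insert 'e' [insertion #2]
  Step 5: replace a->d
Total insertions: 2

2


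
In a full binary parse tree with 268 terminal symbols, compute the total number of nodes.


Leaf nodes (terminals): 268
Internal nodes = n - 1 = 268 - 1 = 267
Total = leaves + internal = 268 + 267 = 535

535


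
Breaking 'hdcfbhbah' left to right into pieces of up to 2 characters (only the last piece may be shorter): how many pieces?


'hdcfbhbah' has 9 characters.
Chunking with max size 2:
  Chunk 1: 'hd' (positions 0-1)
  Chunk 2: 'cf' (positions 2-3)
  Chunk 3: 'bh' (positions 4-5)
  Chunk 4: 'ba' (positions 6-7)
  Chunk 5: 'h' (positions 8-8)
Total chunks: ceil(9 / 2) = 5

5


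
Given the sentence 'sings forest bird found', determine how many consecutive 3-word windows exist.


Word trigrams from [4] words:
  Trigram 1: (sings forest bird)
  Trigram 2: (forest bird found)
Total word trigrams: 4 - 2 = 2

2


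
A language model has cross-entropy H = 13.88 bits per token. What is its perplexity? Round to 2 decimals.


Perplexity formula: PP = 2^H
H = 13.88
PP = 2^13.88
Decompose: 2^13.88 = 2^13 * 2^0.88
2^13 = 8192, 2^0.88 ~ 1.8403753
PP ~ 8192 * 1.8403753 = 15076.3544576
Rounded to 2 decimals: 15076.35

15076.35


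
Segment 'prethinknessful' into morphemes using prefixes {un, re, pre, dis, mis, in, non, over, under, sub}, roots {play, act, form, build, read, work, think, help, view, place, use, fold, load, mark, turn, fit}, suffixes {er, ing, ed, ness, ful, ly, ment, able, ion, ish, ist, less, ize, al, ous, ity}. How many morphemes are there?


Segmenting 'prethinknessful' against the inventory:
  'pre' -> prefix (morpheme 1)
  'think' -> root (morpheme 2)
  'ness' -> suffix (morpheme 3)
  'ful' -> suffix (morpheme 4)
Total morphemes: 4

4


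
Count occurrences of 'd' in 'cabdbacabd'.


Scanning 'cabdbacabd' for 'd':
  Position 3: 'd' -> MATCH (count: 1)
  Position 9: 'd' -> MATCH (count: 2)
Total occurrences of 'd': 2

2


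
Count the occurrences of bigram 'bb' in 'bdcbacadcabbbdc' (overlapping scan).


Scanning 'bdcbacadcabbbdc' for bigram 'bb':
  Position 0: 'bd' -> no
  Position 1: 'dc' -> no
  Position 2: 'cb' -> no
  Position 3: 'ba' -> no
  Position 4: 'ac' -> no
  Position 5: 'ca' -> no
  Position 6: 'ad' -> no
  Position 7: 'dc' -> no
  Position 8: 'ca' -> no
  Position 9: 'ab' -> no
  Position 10: 'bb' -> MATCH
  Position 11: 'bb' -> MATCH
  Position 12: 'bd' -> no
  Position 13: 'dc' -> no
Total matches: 2

2


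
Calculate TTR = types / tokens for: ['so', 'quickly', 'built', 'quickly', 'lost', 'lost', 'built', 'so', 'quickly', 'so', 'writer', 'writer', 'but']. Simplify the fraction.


Tokens: 13
Unique types: ('built', 'but', 'lost', 'quickly', 'so', 'writer') = 6
TTR = 6/13
Already in lowest terms.

6/13


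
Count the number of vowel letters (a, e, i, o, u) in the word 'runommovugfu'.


Scanning each character of 'runommovugfu':
  Position 1: 'r' -> consonant (running count: 0)
  Position 2: 'u' -> vowel (running count: 1)
  Position 3: 'n' -> consonant (running count: 1)
  Position 4: 'o' -> vowel (running count: 2)
  Position 5: 'm' -> consonant (running count: 2)
  Position 6: 'm' -> consonant (running count: 2)
  Position 7: 'o' -> vowel (running count: 3)
  Position 8: 'v' -> consonant (running count: 3)
  Position 9: 'u' -> vowel (running count: 4)
  Position 10: 'g' -> consonant (running count: 4)
  Position 11: 'f' -> consonant (running count: 4)
  Position 12: 'u' -> vowel (running count: 5)
Total vowels: 5

5


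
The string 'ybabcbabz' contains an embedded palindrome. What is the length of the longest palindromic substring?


Scanning 'ybabcbabz' for palindromic substrings.
Substring at positions 1-7: 'babcbab'.
Check: reverse('babcbab') = 'babcbab' -> palindrome confirmed.
Neighbouring characters ('y' / 'z') break symmetry, so it cannot extend further.
No longer palindromic substring exists; longest length = 7

7


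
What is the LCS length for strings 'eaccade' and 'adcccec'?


DP table for LCS of 'eaccade' and 'adcccec':
       a  d  c  c  c  e  c
    0  0  0  0  0  0  0  0
  e 0  0  0  0  0  0  1  1
  a 0  1  1  1  1  1  1  1
  c 0  1  1  2  2  2  2  2
  c 0  1  1  2  3  3  3  3
  a 0  1  1  2  3  3  3  3
  d 0  1  2  2  3  3  3  3
  e 0  1  2  2  3  3  4  4
LCS: 'acce'
LCS length = 4

4


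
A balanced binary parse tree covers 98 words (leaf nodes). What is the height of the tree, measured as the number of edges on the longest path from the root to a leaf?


In a balanced binary tree with n leaves the deepest leaf is ceil(log2(n)) edges below the root.
log2(98) = 6.6147
ceil(6.6147) = 7
height (edges) = 7

7


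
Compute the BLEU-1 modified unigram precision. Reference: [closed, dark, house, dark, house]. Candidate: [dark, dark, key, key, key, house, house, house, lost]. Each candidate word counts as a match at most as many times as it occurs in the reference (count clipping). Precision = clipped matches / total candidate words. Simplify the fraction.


Reference word counts: {'closed': 1, 'dark': 2, 'house': 2}
Checking each candidate word (with clipping):
  'dark' -> in reference (ref count 2, used 1/2) -> match (matches: 1)
  'dark' -> in reference (ref count 2, used 2/2) -> match (matches: 2)
  'key' -> not in reference -> no match (matches: 2)
  'key' -> not in reference -> no match (matches: 2)
  'key' -> not in reference -> no match (matches: 2)
  'house' -> in reference (ref count 2, used 1/2) -> match (matches: 3)
  'house' -> in reference (ref count 2, used 2/2) -> match (matches: 4)
  'house' -> ref count 2 already used up (2/2) -> clipped, no match (matches: 4)
  'lost' -> not in reference -> no match (matches: 4)
Clipped matches: 4, Candidate length: 9
Precision = 4/9

4/9


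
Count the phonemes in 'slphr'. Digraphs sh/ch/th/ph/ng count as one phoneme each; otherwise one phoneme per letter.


Parsing 'slphr' greedily, digraphs first:
  's' -> consonant phoneme (phonemes so far: 1)
  'l' -> consonant phoneme (phonemes so far: 2)
  'ph' -> digraph (1 consonant phoneme) (phonemes so far: 3)
  'r' -> consonant phoneme (phonemes so far: 4)
Total phonemes: 4

4


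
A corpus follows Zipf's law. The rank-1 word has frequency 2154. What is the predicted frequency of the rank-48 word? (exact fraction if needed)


Zipf's law: freq(rank) = f1 / rank
f1 = 2154, rank = 48
freq = 2154 / 48
GCD(2154, 48) = 6
Simplified: 359/8

359/8


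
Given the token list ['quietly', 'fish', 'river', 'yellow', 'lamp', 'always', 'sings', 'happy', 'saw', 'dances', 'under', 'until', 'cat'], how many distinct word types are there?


Listing all tokens and tracking unique types:
  Token 1: 'quietly' -> NEW (unique so far: 1)
  Token 2: 'fish' -> NEW (unique so far: 2)
  Token 3: 'river' -> NEW (unique so far: 3)
  Token 4: 'yellow' -> NEW (unique so far: 4)
  Token 5: 'lamp' -> NEW (unique so far: 5)
  Token 6: 'always' -> NEW (unique so far: 6)
  Token 7: 'sings' -> NEW (unique so far: 7)
  Token 8: 'happy' -> NEW (unique so far: 8)
  Token 9: 'saw' -> NEW (unique so far: 9)
  Token 10: 'dances' -> NEW (unique so far: 10)
  Token 11: 'under' -> NEW (unique so far: 11)
  Token 12: 'until' -> NEW (unique so far: 12)
  Token 13: 'cat' -> NEW (unique so far: 13)
Unique types: ('always', 'cat', 'dances', 'fish', 'happy', 'lamp', 'quietly', 'river', 'saw', 'sings', 'under', 'until', 'yellow')
Vocabulary size: 13

13


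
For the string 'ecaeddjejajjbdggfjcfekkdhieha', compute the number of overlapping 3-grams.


String 'ecaeddjejajjbdggfjcfekkdhieha' has length L = 29.
Number of overlapping n-grams = L - n + 1
Substituting: 29 - 3 + 1 = 27

27


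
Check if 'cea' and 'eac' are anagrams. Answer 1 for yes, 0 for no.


Sort characters of 'cea': 'ace'
Sort characters of 'eac': 'ace'
Sorted forms match -> they ARE anagrams
Result: 1

1


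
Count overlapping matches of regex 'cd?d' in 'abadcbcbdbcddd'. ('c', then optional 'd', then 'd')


Pattern: cd?d means 'c', then optional 'd', then 'd'.
Scanning 'abadcbcbdbcddd' position-by-position:
  Pos 0: window 'aba' -> no
  Pos 1: window 'bad' -> no
  Pos 2: window 'adc' -> no
  Pos 3: window 'dcb' -> no
  Pos 4: window 'cbc' -> no
  Pos 5: window 'bcb' -> no
  Pos 6: window 'cbd' -> no
  Pos 7: window 'bdb' -> no
  Pos 8: window 'dbc' -> no
  Pos 9: window 'bcd' -> no
  Pos 10: window 'cdd' -> MATCH
  Pos 11: window 'ddd' -> no
  Pos 12: window 'dd' -> no
  Pos 13: window 'd' -> no
Total matches: 1

1


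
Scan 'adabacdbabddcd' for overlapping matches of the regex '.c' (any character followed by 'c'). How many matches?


Pattern: .c means any character followed by 'c'.
Scanning 'adabacdbabddcd' position-by-position:
  Pos 0: window 'ad' -> no
  Pos 1: window 'da' -> no
  Pos 2: window 'ab' -> no
  Pos 3: window 'ba' -> no
  Pos 4: window 'ac' -> MATCH
  Pos 5: window 'cd' -> no
  Pos 6: window 'db' -> no
  Pos 7: window 'ba' -> no
  Pos 8: window 'ab' -> no
  Pos 9: window 'bd' -> no
  Pos 10: window 'dd' -> no
  Pos 11: window 'dc' -> MATCH
  Pos 12: window 'cd' -> no
  Pos 13: window 'd' -> no
Total matches: 2

2


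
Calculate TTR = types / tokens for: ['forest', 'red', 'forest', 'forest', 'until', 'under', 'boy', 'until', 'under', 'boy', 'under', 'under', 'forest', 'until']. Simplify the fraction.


Tokens: 14
Unique types: ('boy', 'forest', 'red', 'under', 'until') = 5
TTR = 5/14
Already in lowest terms.

5/14


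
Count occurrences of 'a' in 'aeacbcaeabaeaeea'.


Scanning 'aeacbcaeabaeaeea' for 'a':
  Position 0: 'a' -> MATCH (count: 1)
  Position 2: 'a' -> MATCH (count: 2)
  Position 6: 'a' -> MATCH (count: 3)
  Position 8: 'a' -> MATCH (count: 4)
  Position 10: 'a' -> MATCH (count: 5)
  Position 12: 'a' -> MATCH (count: 6)
  Position 15: 'a' -> MATCH (count: 7)
Total occurrences of 'a': 7

7


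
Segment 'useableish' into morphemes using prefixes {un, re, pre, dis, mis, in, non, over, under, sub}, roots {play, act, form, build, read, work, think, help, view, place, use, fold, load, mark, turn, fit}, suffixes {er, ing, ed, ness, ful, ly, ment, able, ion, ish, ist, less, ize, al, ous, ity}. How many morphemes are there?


Segmenting 'useableish' against the inventory:
  'use' -> root (morpheme 1)
  'able' -> suffix (morpheme 2)
  'ish' -> suffix (morpheme 3)
Total morphemes: 3

3


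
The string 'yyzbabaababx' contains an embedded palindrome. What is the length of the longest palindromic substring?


Scanning 'yyzbabaababx' for palindromic substrings.
Substring at positions 3-10: 'babaabab'.
Check: reverse('babaabab') = 'babaabab' -> palindrome confirmed.
Neighbouring characters ('z' / 'x') break symmetry, so it cannot extend further.
No longer palindromic substring exists; longest length = 8

8


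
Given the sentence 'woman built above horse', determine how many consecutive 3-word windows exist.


Word trigrams from [4] words:
  Trigram 1: (woman built above)
  Trigram 2: (built above horse)
Total word trigrams: 4 - 2 = 2

2


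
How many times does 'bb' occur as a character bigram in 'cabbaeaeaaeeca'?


Scanning 'cabbaeaeaaeeca' for bigram 'bb':
  Position 0: 'ca' -> no
  Position 1: 'ab' -> no
  Position 2: 'bb' -> MATCH
  Position 3: 'ba' -> no
  Position 4: 'ae' -> no
  Position 5: 'ea' -> no
  Position 6: 'ae' -> no
  Position 7: 'ea' -> no
  Position 8: 'aa' -> no
  Position 9: 'ae' -> no
  Position 10: 'ee' -> no
  Position 11: 'ec' -> no
  Position 12: 'ca' -> no
Total matches: 1

1


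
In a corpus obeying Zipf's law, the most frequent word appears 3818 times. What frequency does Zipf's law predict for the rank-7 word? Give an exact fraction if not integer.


Zipf's law: freq(rank) = f1 / rank
f1 = 3818, rank = 7
freq = 3818 / 7
GCD(3818, 7) = 1
Simplified: 3818/7

3818/7


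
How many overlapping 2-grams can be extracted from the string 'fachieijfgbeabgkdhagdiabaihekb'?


String 'fachieijfgbeabgkdhagdiabaihekb' has length L = 30.
Number of overlapping n-grams = L - n + 1
Substituting: 30 - 2 + 1 = 29

29


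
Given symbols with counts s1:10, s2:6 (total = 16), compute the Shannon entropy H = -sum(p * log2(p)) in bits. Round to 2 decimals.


Computing entropy H = -sum(p_i * log2(p_i)):
  s1: p = 10/16 = 0.6250, -p*log2(p) = 0.4238
  s2: p = 6/16 = 0.3750, -p*log2(p) = 0.5306
H = sum of terms = 0.9544
Rounded to 2 decimals: 0.95

0.95


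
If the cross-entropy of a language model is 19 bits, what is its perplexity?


Perplexity formula: PP = 2^H
H = 19
PP = 2^19
PP = 2^19 = 524288

524288


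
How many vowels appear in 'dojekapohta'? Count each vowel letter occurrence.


Scanning each character of 'dojekapohta':
  Position 1: 'd' -> consonant (running count: 0)
  Position 2: 'o' -> vowel (running count: 1)
  Position 3: 'j' -> consonant (running count: 1)
  Position 4: 'e' -> vowel (running count: 2)
  Position 5: 'k' -> consonant (running count: 2)
  Position 6: 'a' -> vowel (running count: 3)
  Position 7: 'p' -> consonant (running count: 3)
  Position 8: 'o' -> vowel (running count: 4)
  Position 9: 'h' -> consonant (running count: 4)
  Position 10: 't' -> consonant (running count: 4)
  Position 11: 'a' -> vowel (running count: 5)
Total vowels: 5

5


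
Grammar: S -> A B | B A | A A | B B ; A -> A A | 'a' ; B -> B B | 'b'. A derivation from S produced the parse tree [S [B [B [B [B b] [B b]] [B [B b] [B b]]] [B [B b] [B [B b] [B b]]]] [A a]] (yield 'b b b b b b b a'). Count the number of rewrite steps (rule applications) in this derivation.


Every bracketed nonterminal node [X ...] in the tree is produced by exactly one rule application.
Reading the tree off as a leftmost derivation:
  Step 1: S  =>  B A   (applied S -> B A)
  Step 2: B A  =>  B B A   (applied B -> B B)
  Step 3: B B A  =>  B B B A   (applied B -> B B)
  Step 4: B B B A  =>  B B B B A   (applied B -> B B)
  Step 5: B B B B A  =>  b B B B A   (applied B -> b)
  Step 6: b B B B A  =>  b b B B A   (applied B -> b)
  Step 7: b b B B A  =>  b b B B B A   (applied B -> B B)
  Step 8: b b B B B A  =>  b b b B B A   (applied B -> b)
  Step 9: b b b B B A  =>  b b b b B A   (applied B -> b)
  Step 10: b b b b B A  =>  b b b b B B A   (applied B -> B B)
  Step 11: b b b b B B A  =>  b b b b b B A   (applied B -> b)
  Step 12: b b b b b B A  =>  b b b b b B B A   (applied B -> B B)
  Step 13: b b b b b B B A  =>  b b b b b b B A   (applied B -> b)
  Step 14: b b b b b b B A  =>  b b b b b b b A   (applied B -> b)
  Step 15: b b b b b b b A  =>  b b b b b b b a   (applied A -> a)
Final yield: b b b b b b b a
Total rewrite steps: 15

15


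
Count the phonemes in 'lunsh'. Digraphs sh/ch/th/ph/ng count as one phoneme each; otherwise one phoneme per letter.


Parsing 'lunsh' greedily, digraphs first:
  'l' -> consonant phoneme (phonemes so far: 1)
  'u' -> vowel phoneme (phonemes so far: 2)
  'n' -> consonant phoneme (phonemes so far: 3)
  'sh' -> digraph (1 consonant phoneme) (phonemes so far: 4)
Total phonemes: 4

4


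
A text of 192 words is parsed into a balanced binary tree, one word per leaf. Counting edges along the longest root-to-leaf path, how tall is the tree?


In a balanced binary tree with n leaves the deepest leaf is ceil(log2(n)) edges below the root.
log2(192) = 7.5850
ceil(7.5850) = 8
height (edges) = 8

8


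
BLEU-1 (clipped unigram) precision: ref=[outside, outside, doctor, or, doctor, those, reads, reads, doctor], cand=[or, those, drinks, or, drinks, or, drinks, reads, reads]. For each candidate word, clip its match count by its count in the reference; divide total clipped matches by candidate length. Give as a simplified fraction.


Reference word counts: {'doctor': 3, 'or': 1, 'outside': 2, 'reads': 2, 'those': 1}
Checking each candidate word (with clipping):
  'or' -> in reference (ref count 1, used 1/1) -> match (matches: 1)
  'those' -> in reference (ref count 1, used 1/1) -> match (matches: 2)
  'drinks' -> not in reference -> no match (matches: 2)
  'or' -> ref count 1 already used up (1/1) -> clipped, no match (matches: 2)
  'drinks' -> not in reference -> no match (matches: 2)
  'or' -> ref count 1 already used up (1/1) -> clipped, no match (matches: 2)
  'drinks' -> not in reference -> no match (matches: 2)
  'reads' -> in reference (ref count 2, used 1/2) -> match (matches: 3)
  'reads' -> in reference (ref count 2, used 2/2) -> match (matches: 4)
Clipped matches: 4, Candidate length: 9
Precision = 4/9

4/9


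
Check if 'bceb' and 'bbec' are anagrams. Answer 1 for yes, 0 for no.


Sort characters of 'bceb': 'bbce'
Sort characters of 'bbec': 'bbce'
Sorted forms match -> they ARE anagrams
Result: 1

1


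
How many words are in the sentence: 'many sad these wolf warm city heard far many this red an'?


Counting words by splitting on spaces:
  Word 1: 'many'
  Word 2: 'sad'
  Word 3: 'these'
  Word 4: 'wolf'
  Word 5: 'warm'
  Word 6: 'city'
  Word 7: 'heard'
  Word 8: 'far'
  Word 9: 'many'
  Word 10: 'this'
  Word 11: 'red'
  Word 12: 'an'
Total words: 12

12


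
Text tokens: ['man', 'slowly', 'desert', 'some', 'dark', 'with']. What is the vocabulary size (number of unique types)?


Listing all tokens and tracking unique types:
  Token 1: 'man' -> NEW (unique so far: 1)
  Token 2: 'slowly' -> NEW (unique so far: 2)
  Token 3: 'desert' -> NEW (unique so far: 3)
  Token 4: 'some' -> NEW (unique so far: 4)
  Token 5: 'dark' -> NEW (unique so far: 5)
  Token 6: 'with' -> NEW (unique so far: 6)
Unique types: ('dark', 'desert', 'man', 'slowly', 'some', 'with')
Vocabulary size: 6

6


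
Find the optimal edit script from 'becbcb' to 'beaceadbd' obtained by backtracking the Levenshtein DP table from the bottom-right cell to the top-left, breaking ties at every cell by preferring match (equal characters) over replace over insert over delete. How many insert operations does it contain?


Edit distance = 5. Backtracking from cell (6, 9) with preference match > replace > insert > delete,
then listing the resulting alignment 'becbcb' -> 'beaceadbd' left to right:
  Step 1: keep 'b'
  Step 2: keep 'e'
  Step 3: insert 'a' [insertion #1]
  Step 4: keep 'c'
  Step 5: insert 'e' [insertion #2]
  Step 6: replace b->a
  Step 7: replace c->d
  Step 8: keep 'b'
  Step 9: insert 'd' [insertion #3]
Total insertions: 3

3


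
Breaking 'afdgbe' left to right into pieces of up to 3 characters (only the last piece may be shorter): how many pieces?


'afdgbe' has 6 characters.
Chunking with max size 3:
  Chunk 1: 'afd' (positions 0-2)
  Chunk 2: 'gbe' (positions 3-5)
Total chunks: ceil(6 / 3) = 2

2


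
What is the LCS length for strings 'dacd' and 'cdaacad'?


DP table for LCS of 'dacd' and 'cdaacad':
       c  d  a  a  c  a  d
    0  0  0  0  0  0  0  0
  d 0  0  1  1  1  1  1  1
  a 0  0  1  2  2  2  2  2
  c 0  1  1  2  2  3  3  3
  d 0  1  2  2  2  3  3  4
LCS: 'dacd'
LCS length = 4

4


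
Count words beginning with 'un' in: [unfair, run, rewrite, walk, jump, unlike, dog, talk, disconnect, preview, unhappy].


Checking each word for prefix 'un':
  'unfair' -> YES, starts with 'un' (count: 1)
  'run' -> no (count: 1)
  'rewrite' -> no (count: 1)
  'walk' -> no (count: 1)
  'jump' -> no (count: 1)
  'unlike' -> YES, starts with 'un' (count: 2)
  'dog' -> no (count: 2)
  'talk' -> no (count: 2)
  'disconnect' -> no (count: 2)
  'preview' -> no (count: 2)
  'unhappy' -> YES, starts with 'un' (count: 3)
Total with prefix 'un': 3

3


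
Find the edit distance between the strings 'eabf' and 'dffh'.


Building DP table for s1='eabf' (len 4) and s2='dffh' (len 4):
       d  f  f  h
    0  1  2  3  4
  e 1  1  2  3  4
  a 2  2  2  3  4
  b 3  3  3  3  4
  f 4  4  3  3  4
Edit distance = dp[4][4] = 4

4


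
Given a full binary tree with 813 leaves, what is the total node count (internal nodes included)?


Leaf nodes (terminals): 813
Internal nodes = n - 1 = 813 - 1 = 812
Total = leaves + internal = 813 + 812 = 1625

1625


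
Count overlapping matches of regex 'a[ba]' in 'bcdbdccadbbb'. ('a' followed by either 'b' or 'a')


Pattern: a[ba] means 'a' followed by either 'b' or 'a'.
Scanning 'bcdbdccadbbb' position-by-position:
  Pos 0: window 'bc' -> no
  Pos 1: window 'cd' -> no
  Pos 2: window 'db' -> no
  Pos 3: window 'bd' -> no
  Pos 4: window 'dc' -> no
  Pos 5: window 'cc' -> no
  Pos 6: window 'ca' -> no
  Pos 7: window 'ad' -> no
  Pos 8: window 'db' -> no
  Pos 9: window 'bb' -> no
  Pos 10: window 'bb' -> no
  Pos 11: window 'b' -> no
Total matches: 0

0


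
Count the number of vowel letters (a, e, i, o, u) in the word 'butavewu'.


Scanning each character of 'butavewu':
  Position 1: 'b' -> consonant (running count: 0)
  Position 2: 'u' -> vowel (running count: 1)
  Position 3: 't' -> consonant (running count: 1)
  Position 4: 'a' -> vowel (running count: 2)
  Position 5: 'v' -> consonant (running count: 2)
  Position 6: 'e' -> vowel (running count: 3)
  Position 7: 'w' -> consonant (running count: 3)
  Position 8: 'u' -> vowel (running count: 4)
Total vowels: 4

4


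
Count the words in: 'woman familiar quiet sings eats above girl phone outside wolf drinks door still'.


Counting words by splitting on spaces:
  Word 1: 'woman'
  Word 2: 'familiar'
  Word 3: 'quiet'
  Word 4: 'sings'
  Word 5: 'eats'
  Word 6: 'above'
  Word 7: 'girl'
  Word 8: 'phone'
  Word 9: 'outside'
  Word 10: 'wolf'
  Word 11: 'drinks'
  Word 12: 'door'
  Word 13: 'still'
Total words: 13

13


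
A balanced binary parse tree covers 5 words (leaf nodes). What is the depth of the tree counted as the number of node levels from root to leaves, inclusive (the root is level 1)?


In a balanced binary tree with n leaves the deepest leaf is ceil(log2(n)) edges below the root,
so counting node levels inclusive of root and leaves gives ceil(log2(n)) + 1 levels.
log2(5) = 2.3219
ceil(2.3219) = 3
levels = 3 + 1 = 4

4


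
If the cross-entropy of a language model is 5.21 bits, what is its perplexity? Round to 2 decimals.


Perplexity formula: PP = 2^H
H = 5.21
PP = 2^5.21
Decompose: 2^5.21 = 2^5 * 2^0.21
2^5 = 32, 2^0.21 ~ 1.1566882
PP ~ 32 * 1.1566882 = 37.0140224
Rounded to 2 decimals: 37.01

37.01


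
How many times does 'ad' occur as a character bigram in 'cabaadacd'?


Scanning 'cabaadacd' for bigram 'ad':
  Position 0: 'ca' -> no
  Position 1: 'ab' -> no
  Position 2: 'ba' -> no
  Position 3: 'aa' -> no
  Position 4: 'ad' -> MATCH
  Position 5: 'da' -> no
  Position 6: 'ac' -> no
  Position 7: 'cd' -> no
Total matches: 1

1


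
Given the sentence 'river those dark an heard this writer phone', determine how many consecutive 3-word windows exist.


Word trigrams from [8] words:
  Trigram 1: (river those dark)
  Trigram 2: (those dark an)
  Trigram 3: (dark an heard)
  Trigram 4: (an heard this)
  Trigram 5: (heard this writer)
  Trigram 6: (this writer phone)
Total word trigrams: 8 - 2 = 6

6


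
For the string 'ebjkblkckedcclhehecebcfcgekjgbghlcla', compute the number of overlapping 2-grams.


String 'ebjkblkckedcclhehecebcfcgekjgbghlcla' has length L = 36.
Number of overlapping n-grams = L - n + 1
Substituting: 36 - 2 + 1 = 35

35


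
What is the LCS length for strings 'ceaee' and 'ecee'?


DP table for LCS of 'ceaee' and 'ecee':
       e  c  e  e
    0  0  0  0  0
  c 0  0  1  1  1
  e 0  1  1  2  2
  a 0  1  1  2  2
  e 0  1  1  2  3
  e 0  1  1  2  3
LCS: 'cee'
LCS length = 3

3


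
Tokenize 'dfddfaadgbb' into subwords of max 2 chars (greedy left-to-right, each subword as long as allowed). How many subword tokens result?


'dfddfaadgbb' has 11 characters.
Chunking with max size 2:
  Chunk 1: 'df' (positions 0-1)
  Chunk 2: 'dd' (positions 2-3)
  Chunk 3: 'fa' (positions 4-5)
  Chunk 4: 'ad' (positions 6-7)
  Chunk 5: 'gb' (positions 8-9)
  Chunk 6: 'b' (positions 10-10)
Total chunks: ceil(11 / 2) = 6

6


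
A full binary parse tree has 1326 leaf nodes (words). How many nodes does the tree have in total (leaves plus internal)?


Leaf nodes (terminals): 1326
Internal nodes = n - 1 = 1326 - 1 = 1325
Total = leaves + internal = 1326 + 1325 = 2651

2651


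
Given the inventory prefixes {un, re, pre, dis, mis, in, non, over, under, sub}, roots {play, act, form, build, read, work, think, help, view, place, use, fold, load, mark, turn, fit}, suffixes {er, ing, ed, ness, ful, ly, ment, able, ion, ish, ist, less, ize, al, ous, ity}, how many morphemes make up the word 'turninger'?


Segmenting 'turninger' against the inventory:
  'turn' -> root (morpheme 1)
  'ing' -> suffix (morpheme 2)
  'er' -> suffix (morpheme 3)
Total morphemes: 3

3


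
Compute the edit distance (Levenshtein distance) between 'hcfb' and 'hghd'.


Building DP table for s1='hcfb' (len 4) and s2='hghd' (len 4):
       h  g  h  d
    0  1  2  3  4
  h 1  0  1  2  3
  c 2  1  1  2  3
  f 3  2  2  2  3
  b 4  3  3  3  3
Edit distance = dp[4][4] = 3

3


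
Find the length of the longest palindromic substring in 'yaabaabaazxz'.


Scanning 'yaabaabaazxz' for palindromic substrings.
Substring at positions 1-8: 'aabaabaa'.
Check: reverse('aabaabaa') = 'aabaabaa' -> palindrome confirmed.
Neighbouring characters ('y' / 'z') break symmetry, so it cannot extend further.
No longer palindromic substring exists; longest length = 8

8


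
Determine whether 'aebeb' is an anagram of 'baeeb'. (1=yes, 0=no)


Sort characters of 'aebeb': 'abbee'
Sort characters of 'baeeb': 'abbee'
Sorted forms match -> they ARE anagrams
Result: 1

1


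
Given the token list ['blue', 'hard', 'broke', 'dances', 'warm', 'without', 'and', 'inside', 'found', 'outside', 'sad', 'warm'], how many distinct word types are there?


Listing all tokens and tracking unique types:
  Token 1: 'blue' -> NEW (unique so far: 1)
  Token 2: 'hard' -> NEW (unique so far: 2)
  Token 3: 'broke' -> NEW (unique so far: 3)
  Token 4: 'dances' -> NEW (unique so far: 4)
  Token 5: 'warm' -> NEW (unique so far: 5)
  Token 6: 'without' -> NEW (unique so far: 6)
  Token 7: 'and' -> NEW (unique so far: 7)
  Token 8: 'inside' -> NEW (unique so far: 8)
  Token 9: 'found' -> NEW (unique so far: 9)
  Token 10: 'outside' -> NEW (unique so far: 10)
  Token 11: 'sad' -> NEW (unique so far: 11)
  Token 12: 'warm' -> duplicate (unique so far: 11)
Unique types: ('and', 'blue', 'broke', 'dances', 'found', 'hard', 'inside', 'outside', 'sad', 'warm', 'without')
Vocabulary size: 11

11


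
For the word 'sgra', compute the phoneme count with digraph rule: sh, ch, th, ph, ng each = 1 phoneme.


Parsing 'sgra' greedily, digraphs first:
  's' -> consonant phoneme (phonemes so far: 1)
  'g' -> consonant phoneme (phonemes so far: 2)
  'r' -> consonant phoneme (phonemes so far: 3)
  'a' -> vowel phoneme (phonemes so far: 4)
Total phonemes: 4

4


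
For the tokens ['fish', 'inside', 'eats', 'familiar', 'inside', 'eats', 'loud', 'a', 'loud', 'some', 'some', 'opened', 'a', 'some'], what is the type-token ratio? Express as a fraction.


Tokens: 14
Unique types: ('a', 'eats', 'familiar', 'fish', 'inside', 'loud', 'opened', 'some') = 8
TTR = 8/14
Simplify: divide both by 2 -> 4/7
TTR = 4/7

4/7


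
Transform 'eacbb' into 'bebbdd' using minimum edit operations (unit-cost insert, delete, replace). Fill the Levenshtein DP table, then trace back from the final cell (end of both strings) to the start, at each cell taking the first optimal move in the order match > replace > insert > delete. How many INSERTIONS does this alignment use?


Edit distance = 5. Backtracking from cell (5, 6) with preference match > replace > insert > delete,
then listing the resulting alignment 'eacbb' -> 'bebbdd' left to right:
  Step 1: insert 'b' [insertion #1]
  Step 2: keep 'e'
  Step 3: replace a->b
  Step 4: replace c->b
  Step 5: replace b->d
  Step 6: replace b->d
Total insertions: 1

1


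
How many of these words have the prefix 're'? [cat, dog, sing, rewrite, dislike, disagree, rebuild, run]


Checking each word for prefix 're':
  'cat' -> no (count: 0)
  'dog' -> no (count: 0)
  'sing' -> no (count: 0)
  'rewrite' -> YES, starts with 're' (count: 1)
  'dislike' -> no (count: 1)
  'disagree' -> no (count: 1)
  'rebuild' -> YES, starts with 're' (count: 2)
  'run' -> no (count: 2)
Total with prefix 're': 2

2


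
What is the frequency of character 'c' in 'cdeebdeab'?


Scanning 'cdeebdeab' for 'c':
  Position 0: 'c' -> MATCH (count: 1)
Total occurrences of 'c': 1

1


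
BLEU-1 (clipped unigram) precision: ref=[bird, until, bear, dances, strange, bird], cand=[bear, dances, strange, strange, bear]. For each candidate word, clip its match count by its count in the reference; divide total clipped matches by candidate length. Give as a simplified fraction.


Reference word counts: {'bear': 1, 'bird': 2, 'dances': 1, 'strange': 1, 'until': 1}
Checking each candidate word (with clipping):
  'bear' -> in reference (ref count 1, used 1/1) -> match (matches: 1)
  'dances' -> in reference (ref count 1, used 1/1) -> match (matches: 2)
  'strange' -> in reference (ref count 1, used 1/1) -> match (matches: 3)
  'strange' -> ref count 1 already used up (1/1) -> clipped, no match (matches: 3)
  'bear' -> ref count 1 already used up (1/1) -> clipped, no match (matches: 3)
Clipped matches: 3, Candidate length: 5
Precision = 3/5

3/5


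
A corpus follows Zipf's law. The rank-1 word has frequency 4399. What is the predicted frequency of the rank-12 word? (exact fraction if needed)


Zipf's law: freq(rank) = f1 / rank
f1 = 4399, rank = 12
freq = 4399 / 12
GCD(4399, 12) = 1
Simplified: 4399/12

4399/12


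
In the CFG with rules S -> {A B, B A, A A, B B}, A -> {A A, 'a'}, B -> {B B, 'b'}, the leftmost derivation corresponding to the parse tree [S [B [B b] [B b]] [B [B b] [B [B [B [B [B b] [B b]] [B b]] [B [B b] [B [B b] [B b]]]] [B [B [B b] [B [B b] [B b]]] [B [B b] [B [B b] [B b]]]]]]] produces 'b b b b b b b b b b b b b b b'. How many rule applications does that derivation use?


Every bracketed nonterminal node [X ...] in the tree is produced by exactly one rule application.
Reading the tree off as a leftmost derivation:
  Step 1: S  =>  B B   (applied S -> B B)
  Step 2: B B  =>  B B B   (applied B -> B B)
  Step 3: B B B  =>  b B B   (applied B -> b)
  Step 4: b B B  =>  b b B   (applied B -> b)
  Step 5: b b B  =>  b b B B   (applied B -> B B)
  Step 6: b b B B  =>  b b b B   (applied B -> b)
  Step 7: b b b B  =>  b b b B B   (applied B -> B B)
  Step 8: b b b B B  =>  b b b B B B   (applied B -> B B)
  Step 9: b b b B B B  =>  b b b B B B B   (applied B -> B B)
  Step 10: b b b B B B B  =>  b b b B B B B B   (applied B -> B B)
  Step 11: b b b B B B B B  =>  b b b b B B B B   (applied B -> b)
  Step 12: b b b b B B B B  =>  b b b b b B B B   (applied B -> b)
  Step 13: b b b b b B B B  =>  b b b b b b B B   (applied B -> b)
  Step 14: b b b b b b B B  =>  b b b b b b B B B   (applied B -> B B)
  Step 15: b b b b b b B B B  =>  b b b b b b b B B   (applied B -> b)
  Step 16: b b b b b b b B B  =>  b b b b b b b B B B   (applied B -> B B)
  Step 17: b b b b b b b B B B  =>  b b b b b b b b B B   (applied B -> b)
  Step 18: b b b b b b b b B B  =>  b b b b b b b b b B   (applied B -> b)
  Step 19: b b b b b b b b b B  =>  b b b b b b b b b B B   (applied B -> B B)
  Step 20: b b b b b b b b b B B  =>  b b b b b b b b b B B B   (applied B -> B B)
  Step 21: b b b b b b b b b B B B  =>  b b b b b b b b b b B B   (applied B -> b)
  Step 22: b b b b b b b b b b B B  =>  b b b b b b b b b b B B B   (applied B -> B B)
  Step 23: b b b b b b b b b b B B B  =>  b b b b b b b b b b b B B   (applied B -> b)
  Step 24: b b b b b b b b b b b B B  =>  b b b b b b b b b b b b B   (applied B -> b)
  Step 25: b b b b b b b b b b b b B  =>  b b b b b b b b b b b b B B   (applied B -> B B)
  Step 26: b b b b b b b b b b b b B B  =>  b b b b b b b b b b b b b B   (applied B -> b)
  Step 27: b b b b b b b b b b b b b B  =>  b b b b b b b b b b b b b B B   (applied B -> B B)
  Step 28: b b b b b b b b b b b b b B B  =>  b b b b b b b b b b b b b b B   (applied B -> b)
  Step 29: b b b b b b b b b b b b b b B  =>  b b b b b b b b b b b b b b b   (applied B -> b)
Final yield: b b b b b b b b b b b b b b b
Total rewrite steps: 29

29


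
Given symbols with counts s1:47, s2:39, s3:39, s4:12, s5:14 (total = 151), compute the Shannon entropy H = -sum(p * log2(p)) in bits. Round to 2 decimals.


Computing entropy H = -sum(p_i * log2(p_i)):
  s1: p = 47/151 = 0.3113, -p*log2(p) = 0.5241
  s2: p = 39/151 = 0.2583, -p*log2(p) = 0.5044
  s3: p = 39/151 = 0.2583, -p*log2(p) = 0.5044
  s4: p = 12/151 = 0.0795, -p*log2(p) = 0.2903
  s5: p = 14/151 = 0.0927, -p*log2(p) = 0.3181
H = sum of terms = 2.1413
Rounded to 2 decimals: 2.14

2.14


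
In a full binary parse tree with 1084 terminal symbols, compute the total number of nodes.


Leaf nodes (terminals): 1084
Internal nodes = n - 1 = 1084 - 1 = 1083
Total = leaves + internal = 1084 + 1083 = 2167

2167


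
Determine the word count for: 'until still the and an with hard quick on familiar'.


Counting words by splitting on spaces:
  Word 1: 'until'
  Word 2: 'still'
  Word 3: 'the'
  Word 4: 'and'
  Word 5: 'an'
  Word 6: 'with'
  Word 7: 'hard'
  Word 8: 'quick'
  Word 9: 'on'
  Word 10: 'familiar'
Total words: 10

10


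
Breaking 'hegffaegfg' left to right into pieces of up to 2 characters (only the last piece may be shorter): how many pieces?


'hegffaegfg' has 10 characters.
Chunking with max size 2:
  Chunk 1: 'he' (positions 0-1)
  Chunk 2: 'gf' (positions 2-3)
  Chunk 3: 'fa' (positions 4-5)
  Chunk 4: 'eg' (positions 6-7)
  Chunk 5: 'fg' (positions 8-9)
Total chunks: ceil(10 / 2) = 5

5


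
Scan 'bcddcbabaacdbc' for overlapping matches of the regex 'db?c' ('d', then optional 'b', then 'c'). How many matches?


Pattern: db?c means 'd', then optional 'b', then 'c'.
Scanning 'bcddcbabaacdbc' position-by-position:
  Pos 0: window 'bcd' -> no
  Pos 1: window 'cdd' -> no
  Pos 2: window 'ddc' -> no
  Pos 3: window 'dcb' -> MATCH
  Pos 4: window 'cba' -> no
  Pos 5: window 'bab' -> no
  Pos 6: window 'aba' -> no
  Pos 7: window 'baa' -> no
  Pos 8: window 'aac' -> no
  Pos 9: window 'acd' -> no
  Pos 10: window 'cdb' -> no
  Pos 11: window 'dbc' -> MATCH
  Pos 12: window 'bc' -> no
  Pos 13: window 'c' -> no
Total matches: 2

2


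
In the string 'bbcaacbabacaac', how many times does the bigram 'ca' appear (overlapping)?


Scanning 'bbcaacbabacaac' for bigram 'ca':
  Position 0: 'bb' -> no
  Position 1: 'bc' -> no
  Position 2: 'ca' -> MATCH
  Position 3: 'aa' -> no
  Position 4: 'ac' -> no
  Position 5: 'cb' -> no
  Position 6: 'ba' -> no
  Position 7: 'ab' -> no
  Position 8: 'ba' -> no
  Position 9: 'ac' -> no
  Position 10: 'ca' -> MATCH
  Position 11: 'aa' -> no
  Position 12: 'ac' -> no
Total matches: 2

2


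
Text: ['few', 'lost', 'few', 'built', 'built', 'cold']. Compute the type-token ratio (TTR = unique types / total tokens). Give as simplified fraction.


Tokens: 6
Unique types: ('built', 'cold', 'few', 'lost') = 4
TTR = 4/6
Simplify: divide both by 2 -> 2/3
TTR = 2/3

2/3


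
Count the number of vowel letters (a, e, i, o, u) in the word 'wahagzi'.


Scanning each character of 'wahagzi':
  Position 1: 'w' -> consonant (running count: 0)
  Position 2: 'a' -> vowel (running count: 1)
  Position 3: 'h' -> consonant (running count: 1)
  Position 4: 'a' -> vowel (running count: 2)
  Position 5: 'g' -> consonant (running count: 2)
  Position 6: 'z' -> consonant (running count: 2)
  Position 7: 'i' -> vowel (running count: 3)
Total vowels: 3

3


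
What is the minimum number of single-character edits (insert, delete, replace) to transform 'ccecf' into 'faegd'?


Building DP table for s1='ccecf' (len 5) and s2='faegd' (len 5):
       f  a  e  g  d
    0  1  2  3  4  5
  c 1  1  2  3  4  5
  c 2  2  2  3  4  5
  e 3  3  3  2  3  4
  c 4  4  4  3  3  4
  f 5  4  5  4  4  4
Edit distance = dp[5][5] = 4

4


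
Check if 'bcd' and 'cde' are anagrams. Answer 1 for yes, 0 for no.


Sort characters of 'bcd': 'bcd'
Sort characters of 'cde': 'cde'
Sorted forms differ -> they are NOT anagrams
Result: 0

0


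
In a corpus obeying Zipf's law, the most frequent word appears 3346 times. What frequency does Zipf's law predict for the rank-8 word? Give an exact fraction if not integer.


Zipf's law: freq(rank) = f1 / rank
f1 = 3346, rank = 8
freq = 3346 / 8
GCD(3346, 8) = 2
Simplified: 1673/4

1673/4


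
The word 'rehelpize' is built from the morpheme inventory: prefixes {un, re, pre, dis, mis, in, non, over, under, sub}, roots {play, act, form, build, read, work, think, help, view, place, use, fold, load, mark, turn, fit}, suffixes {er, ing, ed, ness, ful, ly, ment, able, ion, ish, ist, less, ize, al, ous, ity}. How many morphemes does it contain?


Segmenting 'rehelpize' against the inventory:
  're' -> prefix (morpheme 1)
  'help' -> root (morpheme 2)
  'ize' -> suffix (morpheme 3)
Total morphemes: 3

3


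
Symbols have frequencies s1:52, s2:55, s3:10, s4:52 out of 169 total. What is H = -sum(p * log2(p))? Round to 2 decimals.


Computing entropy H = -sum(p_i * log2(p_i)):
  s1: p = 52/169 = 0.3077, -p*log2(p) = 0.5232
  s2: p = 55/169 = 0.3254, -p*log2(p) = 0.5271
  s3: p = 10/169 = 0.0592, -p*log2(p) = 0.2414
  s4: p = 52/169 = 0.3077, -p*log2(p) = 0.5232
H = sum of terms = 1.8149
Rounded to 2 decimals: 1.81

1.81
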